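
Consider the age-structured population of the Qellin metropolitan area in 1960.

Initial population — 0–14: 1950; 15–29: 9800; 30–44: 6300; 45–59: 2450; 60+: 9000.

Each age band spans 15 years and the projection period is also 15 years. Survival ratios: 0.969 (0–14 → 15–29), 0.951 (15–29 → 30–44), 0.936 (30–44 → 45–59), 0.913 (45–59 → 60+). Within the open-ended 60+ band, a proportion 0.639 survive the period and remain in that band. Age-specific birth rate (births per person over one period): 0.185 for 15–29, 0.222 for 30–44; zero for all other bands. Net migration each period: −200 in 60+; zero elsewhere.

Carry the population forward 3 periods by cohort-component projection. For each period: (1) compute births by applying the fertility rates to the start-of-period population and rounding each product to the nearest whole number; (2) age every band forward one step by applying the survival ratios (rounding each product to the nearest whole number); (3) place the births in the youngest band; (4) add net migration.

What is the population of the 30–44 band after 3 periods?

2960

Let band 1 be 0–14 through band 5 = 60+.
— Period 1 —
Births: 9800 × 0.185 = 1813 ; 6300 × 0.222 = 1399 — total 3212
Band 2: 1950 × 0.969 = 1890
Band 3: 9800 × 0.951 = 9320
Band 4: 6300 × 0.936 = 5897
Band 5: 2450 × 0.913 + 9000 × 0.639 = 2237 + 5751 = 7988
Net migration: Band 5 − 200 → 7788
Population now: 0–14=3212, 15–29=1890, 30–44=9320, 45–59=5897, 60+=7788
— Period 2 —
Births: 1890 × 0.185 = 350 ; 9320 × 0.222 = 2069 — total 2419
Band 2: 3212 × 0.969 = 3112
Band 3: 1890 × 0.951 = 1797
Band 4: 9320 × 0.936 = 8724
Band 5: 5897 × 0.913 + 7788 × 0.639 = 5384 + 4977 = 10361
Net migration: Band 5 − 200 → 10161
Population now: 0–14=2419, 15–29=3112, 30–44=1797, 45–59=8724, 60+=10161
— Period 3 —
Births: 3112 × 0.185 = 576 ; 1797 × 0.222 = 399 — total 975
Band 2: 2419 × 0.969 = 2344
Band 3: 3112 × 0.951 = 2960
Band 4: 1797 × 0.936 = 1682
Band 5: 8724 × 0.913 + 10161 × 0.639 = 7965 + 6493 = 14458
Net migration: Band 5 − 200 → 14258
Population now: 0–14=975, 15–29=2344, 30–44=2960, 45–59=1682, 60+=14258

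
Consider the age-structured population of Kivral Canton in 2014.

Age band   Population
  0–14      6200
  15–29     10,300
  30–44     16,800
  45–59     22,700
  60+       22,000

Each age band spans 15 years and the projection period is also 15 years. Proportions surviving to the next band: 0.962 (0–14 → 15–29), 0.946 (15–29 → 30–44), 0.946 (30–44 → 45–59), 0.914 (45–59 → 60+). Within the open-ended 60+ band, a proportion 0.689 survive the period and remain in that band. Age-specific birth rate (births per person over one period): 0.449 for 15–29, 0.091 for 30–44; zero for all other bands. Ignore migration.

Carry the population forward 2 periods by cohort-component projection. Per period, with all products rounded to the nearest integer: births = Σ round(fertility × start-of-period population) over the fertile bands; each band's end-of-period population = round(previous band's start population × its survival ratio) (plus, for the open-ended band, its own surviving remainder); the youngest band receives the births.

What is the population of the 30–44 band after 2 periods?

5642

Call the groups 1 to 5, youngest first.
After projecting period 1:
Births: 10300 × 0.449 = 4625, 16800 × 0.091 = 1529 — total 6154
Group 2: 6200 × 0.962 = 5964
Group 3: 10300 × 0.946 = 9744
Group 4: 16800 × 0.946 = 15893
Group 5: 22700 × 0.914 + 22000 × 0.689 = 20748 + 15158 = 35906
Giving 6154 / 5964 / 9744 / 15893 / 35906.
After projecting period 2:
Births: 5964 × 0.449 = 2678, 9744 × 0.091 = 887 — total 3565
Group 2: 6154 × 0.962 = 5920
Group 3: 5964 × 0.946 = 5642
Group 4: 9744 × 0.946 = 9218
Group 5: 15893 × 0.914 + 35906 × 0.689 = 14526 + 24739 = 39265
Giving 3565 / 5920 / 5642 / 9218 / 39265.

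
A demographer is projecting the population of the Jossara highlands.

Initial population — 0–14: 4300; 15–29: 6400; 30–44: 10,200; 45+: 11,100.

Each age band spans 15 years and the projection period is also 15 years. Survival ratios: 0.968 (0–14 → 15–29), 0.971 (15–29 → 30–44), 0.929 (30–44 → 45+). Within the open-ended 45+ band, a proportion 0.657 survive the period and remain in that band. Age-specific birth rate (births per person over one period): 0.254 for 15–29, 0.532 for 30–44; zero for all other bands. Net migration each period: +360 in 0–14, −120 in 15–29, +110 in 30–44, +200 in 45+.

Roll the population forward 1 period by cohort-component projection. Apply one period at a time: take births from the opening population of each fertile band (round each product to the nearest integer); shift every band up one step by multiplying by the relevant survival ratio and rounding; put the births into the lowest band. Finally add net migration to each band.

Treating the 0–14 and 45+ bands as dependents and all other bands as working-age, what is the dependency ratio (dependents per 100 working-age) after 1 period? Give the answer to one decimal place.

After projecting period 1:
Births: 6400 × 0.254 = 1626, 10200 × 0.532 = 5426 — total 7052
15–29: 4300 × 0.968 = 4162
30–44: 6400 × 0.971 = 6214
45+: 10200 × 0.929 + 11100 × 0.657 = 9476 + 7293 = 16769
Net migration: 0–14 + 360 → 7412; 15–29 − 120 → 4042; 30–44 + 110 → 6324; 45+ + 200 → 16969
Giving 7412 / 4042 / 6324 / 16969.
Dependents (band 0–14 + band 45+) = 7412 + 16969 = 24381; working-age = 10366; ratio = 24381/10366 × 100 = 235.2

235.2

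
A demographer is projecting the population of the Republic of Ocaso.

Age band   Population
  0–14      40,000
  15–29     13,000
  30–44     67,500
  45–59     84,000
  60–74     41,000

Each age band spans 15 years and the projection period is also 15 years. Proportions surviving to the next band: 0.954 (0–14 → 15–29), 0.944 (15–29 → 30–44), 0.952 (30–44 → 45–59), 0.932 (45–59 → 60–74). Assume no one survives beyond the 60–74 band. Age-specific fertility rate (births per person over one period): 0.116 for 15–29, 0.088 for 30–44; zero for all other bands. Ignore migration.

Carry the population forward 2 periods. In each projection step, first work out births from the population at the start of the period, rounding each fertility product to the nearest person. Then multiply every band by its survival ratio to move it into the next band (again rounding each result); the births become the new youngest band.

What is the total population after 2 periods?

Let group 1 be 0–14 through group 5 = 60–74.
Period 1.
Births: 13000 * 0.116 = 1508  |  67500 * 0.088 = 5940 → total 7448
Group 2: 40000 * 0.954 = 38160
Group 3: 13000 * 0.944 = 12272
Group 4: 67500 * 0.952 = 64260
Group 5: 84000 * 0.932 = 78288
Giving 7448 / 38160 / 12272 / 64260 / 78288.
Period 2.
Births: 38160 * 0.116 = 4427  |  12272 * 0.088 = 1080 → total 5507
Group 2: 7448 * 0.954 = 7105
Group 3: 38160 * 0.944 = 36023
Group 4: 12272 * 0.952 = 11683
Group 5: 64260 * 0.932 = 59890
Giving 5507 / 7105 / 36023 / 11683 / 59890.
Total after period 2: 5507 + 7105 + 36023 + 11683 + 59890 = 120208

120208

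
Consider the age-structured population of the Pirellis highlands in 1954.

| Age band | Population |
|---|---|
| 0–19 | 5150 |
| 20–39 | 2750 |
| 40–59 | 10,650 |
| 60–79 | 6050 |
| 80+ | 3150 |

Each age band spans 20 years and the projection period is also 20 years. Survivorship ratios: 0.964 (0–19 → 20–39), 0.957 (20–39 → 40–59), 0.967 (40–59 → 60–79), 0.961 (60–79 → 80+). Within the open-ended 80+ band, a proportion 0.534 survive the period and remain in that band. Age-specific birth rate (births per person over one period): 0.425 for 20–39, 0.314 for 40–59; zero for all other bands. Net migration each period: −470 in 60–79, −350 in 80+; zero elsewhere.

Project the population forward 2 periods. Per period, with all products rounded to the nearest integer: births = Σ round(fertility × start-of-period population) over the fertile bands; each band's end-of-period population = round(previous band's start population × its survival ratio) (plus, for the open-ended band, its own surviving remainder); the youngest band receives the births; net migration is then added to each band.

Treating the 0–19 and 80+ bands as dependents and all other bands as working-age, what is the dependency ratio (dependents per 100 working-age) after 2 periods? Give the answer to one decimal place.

141.8

Let band 1 be 0–19 through band 5 = 80+.
Period 1.
Births: 2750 × 0.425 = 1169  |  10650 × 0.314 = 3344 → total 4513
Band 2: 5150 × 0.964 = 4965
Band 3: 2750 × 0.957 = 2632
Band 4: 10650 × 0.967 = 10299
Band 5: 6050 × 0.961 + 3150 × 0.534 = 5814 + 1682 = 7496
Net migration: Band 4 − 470 → 9829; Band 5 − 350 → 7146
→ [4513, 4965, 2632, 9829, 7146]
Period 2.
Births: 4965 × 0.425 = 2110  |  2632 × 0.314 = 826 → total 2936
Band 2: 4513 × 0.964 = 4351
Band 3: 4965 × 0.957 = 4752
Band 4: 2632 × 0.967 = 2545
Band 5: 9829 × 0.961 + 7146 × 0.534 = 9446 + 3816 = 13262
Net migration: Band 4 − 470 → 2075; Band 5 − 350 → 12912
→ [2936, 4351, 4752, 2075, 12912]
Dependents (band 0–19 + band 80+) = 2936 + 12912 = 15848; working-age = 11178; ratio = 15848/11178 × 100 = 141.8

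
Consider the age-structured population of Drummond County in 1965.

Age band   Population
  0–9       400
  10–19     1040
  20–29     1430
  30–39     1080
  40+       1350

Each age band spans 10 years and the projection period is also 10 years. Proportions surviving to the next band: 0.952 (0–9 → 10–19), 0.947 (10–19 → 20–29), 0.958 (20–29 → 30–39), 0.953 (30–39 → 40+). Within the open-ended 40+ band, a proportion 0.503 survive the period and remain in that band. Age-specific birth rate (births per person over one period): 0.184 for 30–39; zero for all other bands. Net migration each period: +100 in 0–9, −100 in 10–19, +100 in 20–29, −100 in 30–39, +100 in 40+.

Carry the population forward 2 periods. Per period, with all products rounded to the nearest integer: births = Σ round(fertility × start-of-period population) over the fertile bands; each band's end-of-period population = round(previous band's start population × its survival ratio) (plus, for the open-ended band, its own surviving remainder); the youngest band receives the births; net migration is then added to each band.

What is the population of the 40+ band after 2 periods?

Call the bands 1 to 5, youngest first.
[period 1]
Births: 1080 * 0.184 = 199
Band 2: 400 * 0.952 = 381
Band 3: 1040 * 0.947 = 985
Band 4: 1430 * 0.958 = 1370
Band 5: 1080 * 0.953 + 1350 * 0.503 = 1029 + 679 = 1708
Net migration: Band 1 + 100 → 299; Band 2 − 100 → 281; Band 3 + 100 → 1085; Band 4 − 100 → 1270; Band 5 + 100 → 1808
→ [299, 281, 1085, 1270, 1808]
[period 2]
Births: 1270 * 0.184 = 234
Band 2: 299 * 0.952 = 285
Band 3: 281 * 0.947 = 266
Band 4: 1085 * 0.958 = 1039
Band 5: 1270 * 0.953 + 1808 * 0.503 = 1210 + 909 = 2119
Net migration: Band 1 + 100 → 334; Band 2 − 100 → 185; Band 3 + 100 → 366; Band 4 − 100 → 939; Band 5 + 100 → 2219
→ [334, 185, 366, 939, 2219]

2219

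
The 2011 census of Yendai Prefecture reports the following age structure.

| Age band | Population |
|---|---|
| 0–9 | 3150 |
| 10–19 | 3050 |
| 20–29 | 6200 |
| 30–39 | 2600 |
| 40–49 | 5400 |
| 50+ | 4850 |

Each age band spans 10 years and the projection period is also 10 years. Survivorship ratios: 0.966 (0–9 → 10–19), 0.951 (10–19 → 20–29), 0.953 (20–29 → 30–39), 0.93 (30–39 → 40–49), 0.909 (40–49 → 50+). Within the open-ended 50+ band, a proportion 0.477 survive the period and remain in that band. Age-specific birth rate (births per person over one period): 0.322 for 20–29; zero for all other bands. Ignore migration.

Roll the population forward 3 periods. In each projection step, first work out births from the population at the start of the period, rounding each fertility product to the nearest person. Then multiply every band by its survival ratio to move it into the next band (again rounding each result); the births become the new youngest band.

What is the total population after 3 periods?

16684

Call the bands 1 to 6, youngest first.
After projecting period 1:
Births: 6200 × 0.322 = 1996
Band 2: 3150 × 0.966 = 3043
Band 3: 3050 × 0.951 = 2901
Band 4: 6200 × 0.953 = 5909
Band 5: 2600 × 0.93 = 2418
Band 6: 5400 × 0.909 + 4850 × 0.477 = 4909 + 2313 = 7222
Giving 1996 / 3043 / 2901 / 5909 / 2418 / 7222.
After projecting period 2:
Births: 2901 × 0.322 = 934
Band 2: 1996 × 0.966 = 1928
Band 3: 3043 × 0.951 = 2894
Band 4: 2901 × 0.953 = 2765
Band 5: 5909 × 0.93 = 5495
Band 6: 2418 × 0.909 + 7222 × 0.477 = 2198 + 3445 = 5643
Giving 934 / 1928 / 2894 / 2765 / 5495 / 5643.
After projecting period 3:
Births: 2894 × 0.322 = 932
Band 2: 934 × 0.966 = 902
Band 3: 1928 × 0.951 = 1834
Band 4: 2894 × 0.953 = 2758
Band 5: 2765 × 0.93 = 2571
Band 6: 5495 × 0.909 + 5643 × 0.477 = 4995 + 2692 = 7687
Giving 932 / 902 / 1834 / 2758 / 2571 / 7687.
Total after period 3: 932 + 902 + 1834 + 2758 + 2571 + 7687 = 16684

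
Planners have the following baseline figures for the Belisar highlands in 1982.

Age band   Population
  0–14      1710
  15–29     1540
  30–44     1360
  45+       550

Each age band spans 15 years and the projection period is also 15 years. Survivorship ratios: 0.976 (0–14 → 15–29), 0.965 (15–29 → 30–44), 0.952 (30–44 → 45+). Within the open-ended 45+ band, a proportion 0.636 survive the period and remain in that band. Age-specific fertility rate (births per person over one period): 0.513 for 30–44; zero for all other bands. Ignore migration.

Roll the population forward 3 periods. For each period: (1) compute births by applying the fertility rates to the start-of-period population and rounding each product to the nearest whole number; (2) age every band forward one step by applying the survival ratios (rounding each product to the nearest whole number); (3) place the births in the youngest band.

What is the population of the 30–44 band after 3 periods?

(Bands numbered youngest = 1 to oldest = 4.)
— Period 1 —
Births: 1360 × 0.513 = 698
Band 2: 1710 × 0.976 = 1669
Band 3: 1540 × 0.965 = 1486
Band 4: 1360 × 0.952 + 550 × 0.636 = 1295 + 350 = 1645
→ [698, 1669, 1486, 1645]
— Period 2 —
Births: 1486 × 0.513 = 762
Band 2: 698 × 0.976 = 681
Band 3: 1669 × 0.965 = 1611
Band 4: 1486 × 0.952 + 1645 × 0.636 = 1415 + 1046 = 2461
→ [762, 681, 1611, 2461]
— Period 3 —
Births: 1611 × 0.513 = 826
Band 2: 762 × 0.976 = 744
Band 3: 681 × 0.965 = 657
Band 4: 1611 × 0.952 + 2461 × 0.636 = 1534 + 1565 = 3099
→ [826, 744, 657, 3099]

657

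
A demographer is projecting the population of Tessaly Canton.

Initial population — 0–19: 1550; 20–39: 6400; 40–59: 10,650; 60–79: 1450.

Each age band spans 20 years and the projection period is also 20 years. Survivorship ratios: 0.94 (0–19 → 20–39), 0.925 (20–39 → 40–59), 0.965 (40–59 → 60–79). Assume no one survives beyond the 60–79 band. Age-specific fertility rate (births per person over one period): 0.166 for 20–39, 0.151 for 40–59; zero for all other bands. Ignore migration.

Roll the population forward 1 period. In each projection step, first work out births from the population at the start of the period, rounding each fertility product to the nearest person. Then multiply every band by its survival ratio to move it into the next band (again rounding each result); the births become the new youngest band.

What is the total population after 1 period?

After projecting period 1:
Births: 6400 × 0.166 = 1062 ; 10650 × 0.151 = 1608 — total 2670
20–39: 1550 × 0.94 = 1457
40–59: 6400 × 0.925 = 5920
60–79: 10650 × 0.965 = 10277
End of period: [2670, 1457, 5920, 10277]
Total after period 1: 2670 + 1457 + 5920 + 10277 = 20324

20324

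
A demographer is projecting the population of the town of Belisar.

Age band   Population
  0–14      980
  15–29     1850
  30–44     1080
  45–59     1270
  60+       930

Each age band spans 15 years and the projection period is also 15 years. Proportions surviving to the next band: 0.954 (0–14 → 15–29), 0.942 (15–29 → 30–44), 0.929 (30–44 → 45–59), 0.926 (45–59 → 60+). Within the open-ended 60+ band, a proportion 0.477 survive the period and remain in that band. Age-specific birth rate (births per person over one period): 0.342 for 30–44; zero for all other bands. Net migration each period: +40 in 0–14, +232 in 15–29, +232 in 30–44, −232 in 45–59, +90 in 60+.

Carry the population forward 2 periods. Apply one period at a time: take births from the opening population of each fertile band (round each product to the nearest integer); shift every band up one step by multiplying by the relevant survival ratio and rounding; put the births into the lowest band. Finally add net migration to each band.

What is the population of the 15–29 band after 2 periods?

622

Period 1.
Births: 1080 * 0.342 = 369
15–29: 980 * 0.954 = 935
30–44: 1850 * 0.942 = 1743
45–59: 1080 * 0.929 = 1003
60+: 1270 * 0.926 + 930 * 0.477 = 1176 + 444 = 1620
Net migration: 0–14 + 40 → 409; 15–29 + 232 → 1167; 30–44 + 232 → 1975; 45–59 − 232 → 771; 60+ + 90 → 1710
Giving 409 / 1167 / 1975 / 771 / 1710.
Period 2.
Births: 1975 * 0.342 = 675
15–29: 409 * 0.954 = 390
30–44: 1167 * 0.942 = 1099
45–59: 1975 * 0.929 = 1835
60+: 771 * 0.926 + 1710 * 0.477 = 714 + 816 = 1530
Net migration: 0–14 + 40 → 715; 15–29 + 232 → 622; 30–44 + 232 → 1331; 45–59 − 232 → 1603; 60+ + 90 → 1620
Giving 715 / 622 / 1331 / 1603 / 1620.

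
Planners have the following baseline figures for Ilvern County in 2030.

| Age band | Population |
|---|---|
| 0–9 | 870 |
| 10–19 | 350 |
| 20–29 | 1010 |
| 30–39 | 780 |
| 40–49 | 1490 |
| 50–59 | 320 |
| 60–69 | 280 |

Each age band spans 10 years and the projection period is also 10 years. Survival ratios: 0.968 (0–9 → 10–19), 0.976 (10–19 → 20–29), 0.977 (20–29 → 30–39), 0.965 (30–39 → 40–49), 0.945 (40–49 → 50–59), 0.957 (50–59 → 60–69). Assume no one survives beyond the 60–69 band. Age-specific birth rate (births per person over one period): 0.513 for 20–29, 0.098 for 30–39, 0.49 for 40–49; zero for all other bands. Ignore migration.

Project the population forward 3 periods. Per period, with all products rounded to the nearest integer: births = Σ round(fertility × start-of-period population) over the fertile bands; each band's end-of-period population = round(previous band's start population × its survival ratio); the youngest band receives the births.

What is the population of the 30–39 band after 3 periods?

Let group 1 be 0–9 through group 7 = 60–69.
After projecting period 1:
Births: 1010 × 0.513 = 518 ; 780 × 0.098 = 76 ; 1490 × 0.49 = 730 ⇒ total 1324
Group 2: 870 × 0.968 = 842
Group 3: 350 × 0.976 = 342
Group 4: 1010 × 0.977 = 987
Group 5: 780 × 0.965 = 753
Group 6: 1490 × 0.945 = 1408
Group 7: 320 × 0.957 = 306
End of period: [1324, 842, 342, 987, 753, 1408, 306]
After projecting period 2:
Births: 342 × 0.513 = 175 ; 987 × 0.098 = 97 ; 753 × 0.49 = 369 ⇒ total 641
Group 2: 1324 × 0.968 = 1282
Group 3: 842 × 0.976 = 822
Group 4: 342 × 0.977 = 334
Group 5: 987 × 0.965 = 952
Group 6: 753 × 0.945 = 712
Group 7: 1408 × 0.957 = 1347
End of period: [641, 1282, 822, 334, 952, 712, 1347]
After projecting period 3:
Births: 822 × 0.513 = 422 ; 334 × 0.098 = 33 ; 952 × 0.49 = 466 ⇒ total 921
Group 2: 641 × 0.968 = 620
Group 3: 1282 × 0.976 = 1251
Group 4: 822 × 0.977 = 803
Group 5: 334 × 0.965 = 322
Group 6: 952 × 0.945 = 900
Group 7: 712 × 0.957 = 681
End of period: [921, 620, 1251, 803, 322, 900, 681]

803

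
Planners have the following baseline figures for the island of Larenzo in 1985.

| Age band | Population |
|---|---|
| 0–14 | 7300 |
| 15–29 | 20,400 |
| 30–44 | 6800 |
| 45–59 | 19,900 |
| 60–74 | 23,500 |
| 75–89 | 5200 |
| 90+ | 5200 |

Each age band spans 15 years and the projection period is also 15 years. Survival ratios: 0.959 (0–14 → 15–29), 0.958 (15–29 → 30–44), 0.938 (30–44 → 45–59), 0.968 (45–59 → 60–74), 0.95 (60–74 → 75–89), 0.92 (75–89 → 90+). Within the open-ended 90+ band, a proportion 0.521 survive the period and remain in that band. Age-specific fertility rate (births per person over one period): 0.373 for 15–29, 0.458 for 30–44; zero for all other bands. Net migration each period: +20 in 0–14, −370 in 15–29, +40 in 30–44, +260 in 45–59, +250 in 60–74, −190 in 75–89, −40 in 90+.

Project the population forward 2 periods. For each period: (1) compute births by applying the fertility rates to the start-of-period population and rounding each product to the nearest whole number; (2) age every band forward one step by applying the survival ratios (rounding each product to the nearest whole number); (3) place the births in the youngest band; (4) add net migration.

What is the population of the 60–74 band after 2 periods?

6676

Period 1.
Births: 20400 × 0.373 = 7609  |  6800 × 0.458 = 3114 ⇒ total 10723
15–29: 7300 × 0.959 = 7001
30–44: 20400 × 0.958 = 19543
45–59: 6800 × 0.938 = 6378
60–74: 19900 × 0.968 = 19263
75–89: 23500 × 0.95 = 22325
90+: 5200 × 0.92 + 5200 × 0.521 = 4784 + 2709 = 7493
Net migration: 0–14 + 20 → 10743; 15–29 − 370 → 6631; 30–44 + 40 → 19583; 45–59 + 260 → 6638; 60–74 + 250 → 19513; 75–89 − 190 → 22135; 90+ − 40 → 7453
Population now: 0–14=10743, 15–29=6631, 30–44=19583, 45–59=6638, 60–74=19513, 75–89=22135, 90+=7453
Period 2.
Births: 6631 × 0.373 = 2473  |  19583 × 0.458 = 8969 ⇒ total 11442
15–29: 10743 × 0.959 = 10303
30–44: 6631 × 0.958 = 6352
45–59: 19583 × 0.938 = 18369
60–74: 6638 × 0.968 = 6426
75–89: 19513 × 0.95 = 18537
90+: 22135 × 0.92 + 7453 × 0.521 = 20364 + 3883 = 24247
Net migration: 0–14 + 20 → 11462; 15–29 − 370 → 9933; 30–44 + 40 → 6392; 45–59 + 260 → 18629; 60–74 + 250 → 6676; 75–89 − 190 → 18347; 90+ − 40 → 24207
Population now: 0–14=11462, 15–29=9933, 30–44=6392, 45–59=18629, 60–74=6676, 75–89=18347, 90+=24207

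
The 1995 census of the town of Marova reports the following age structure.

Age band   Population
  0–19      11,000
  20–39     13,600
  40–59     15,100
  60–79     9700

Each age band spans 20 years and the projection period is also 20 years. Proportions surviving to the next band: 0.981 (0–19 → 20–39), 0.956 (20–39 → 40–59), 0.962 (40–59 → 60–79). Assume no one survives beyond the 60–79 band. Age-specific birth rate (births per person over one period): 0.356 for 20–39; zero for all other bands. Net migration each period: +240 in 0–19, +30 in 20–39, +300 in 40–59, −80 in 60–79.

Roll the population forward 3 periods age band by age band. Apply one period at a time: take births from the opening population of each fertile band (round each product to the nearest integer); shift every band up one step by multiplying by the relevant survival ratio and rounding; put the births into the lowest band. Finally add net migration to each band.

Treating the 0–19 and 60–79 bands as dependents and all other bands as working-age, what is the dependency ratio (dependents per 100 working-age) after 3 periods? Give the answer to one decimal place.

(Groups numbered youngest = 1 to oldest = 4.)
— Period 1 —
Births: 13600 × 0.356 = 4842
Group 2: 11000 × 0.981 = 10791
Group 3: 13600 × 0.956 = 13002
Group 4: 15100 × 0.962 = 14526
Net migration: Group 1 + 240 → 5082; Group 2 + 30 → 10821; Group 3 + 300 → 13302; Group 4 − 80 → 14446
End of period: [5082, 10821, 13302, 14446]
— Period 2 —
Births: 10821 × 0.356 = 3852
Group 2: 5082 × 0.981 = 4985
Group 3: 10821 × 0.956 = 10345
Group 4: 13302 × 0.962 = 12797
Net migration: Group 1 + 240 → 4092; Group 2 + 30 → 5015; Group 3 + 300 → 10645; Group 4 − 80 → 12717
End of period: [4092, 5015, 10645, 12717]
— Period 3 —
Births: 5015 × 0.356 = 1785
Group 2: 4092 × 0.981 = 4014
Group 3: 5015 × 0.956 = 4794
Group 4: 10645 × 0.962 = 10240
Net migration: Group 1 + 240 → 2025; Group 2 + 30 → 4044; Group 3 + 300 → 5094; Group 4 − 80 → 10160
End of period: [2025, 4044, 5094, 10160]
Dependents (band 0–19 + band 60–79) = 2025 + 10160 = 12185; working-age = 9138; ratio = 12185/9138 × 100 = 133.3

133.3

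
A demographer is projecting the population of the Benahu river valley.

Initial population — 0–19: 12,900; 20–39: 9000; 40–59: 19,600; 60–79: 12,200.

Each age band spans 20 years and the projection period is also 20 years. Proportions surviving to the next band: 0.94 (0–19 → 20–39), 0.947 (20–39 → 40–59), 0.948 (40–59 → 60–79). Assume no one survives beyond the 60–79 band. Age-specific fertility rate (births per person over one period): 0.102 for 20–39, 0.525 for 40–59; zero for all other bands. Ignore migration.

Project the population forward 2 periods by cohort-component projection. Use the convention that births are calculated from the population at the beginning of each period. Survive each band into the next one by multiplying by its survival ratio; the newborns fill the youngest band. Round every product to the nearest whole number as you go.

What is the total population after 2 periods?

(Groups numbered youngest = 1 to oldest = 4.)
— Period 1 —
Births: 9000 * 0.102 = 918, 19600 * 0.525 = 10290 → total 11208
Group 2: 12900 * 0.94 = 12126
Group 3: 9000 * 0.947 = 8523
Group 4: 19600 * 0.948 = 18581
End of period: [11208, 12126, 8523, 18581]
— Period 2 —
Births: 12126 * 0.102 = 1237, 8523 * 0.525 = 4475 → total 5712
Group 2: 11208 * 0.94 = 10536
Group 3: 12126 * 0.947 = 11483
Group 4: 8523 * 0.948 = 8080
End of period: [5712, 10536, 11483, 8080]
Total after period 2: 5712 + 10536 + 11483 + 8080 = 35811

35811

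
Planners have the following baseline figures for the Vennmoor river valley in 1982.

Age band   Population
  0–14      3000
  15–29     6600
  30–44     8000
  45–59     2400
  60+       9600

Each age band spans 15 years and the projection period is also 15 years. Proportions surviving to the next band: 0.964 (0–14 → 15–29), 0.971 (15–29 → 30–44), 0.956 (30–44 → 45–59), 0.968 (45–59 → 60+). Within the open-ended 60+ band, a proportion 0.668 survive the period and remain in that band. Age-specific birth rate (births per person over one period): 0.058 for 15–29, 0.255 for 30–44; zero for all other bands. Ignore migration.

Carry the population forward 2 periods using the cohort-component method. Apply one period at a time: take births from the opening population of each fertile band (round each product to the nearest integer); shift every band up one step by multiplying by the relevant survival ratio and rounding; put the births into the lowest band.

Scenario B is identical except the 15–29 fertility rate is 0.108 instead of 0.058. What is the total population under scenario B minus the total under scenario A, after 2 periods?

462

Call the groups 1 to 5, youngest first.
[period 1]
Births: 6600 × 0.058 = 383 ; 8000 × 0.255 = 2040 ⇒ total 2423
Group 2: 3000 × 0.964 = 2892
Group 3: 6600 × 0.971 = 6409
Group 4: 8000 × 0.956 = 7648
Group 5: 2400 × 0.968 + 9600 × 0.668 = 2323 + 6413 = 8736
Giving 2423 / 2892 / 6409 / 7648 / 8736.
[period 2]
Births: 2892 × 0.058 = 168 ; 6409 × 0.255 = 1634 ⇒ total 1802
Group 2: 2423 × 0.964 = 2336
Group 3: 2892 × 0.971 = 2808
Group 4: 6409 × 0.956 = 6127
Group 5: 7648 × 0.968 + 8736 × 0.668 = 7403 + 5836 = 13239
Giving 1802 / 2336 / 2808 / 6127 / 13239.
Scenario A total after 2 periods: 26312
Scenario B projection —
[period 1]
Births: 6600 × 0.108 = 713 ; 8000 × 0.255 = 2040 ⇒ total 2753
Group 2: 3000 × 0.964 = 2892
Group 3: 6600 × 0.971 = 6409
Group 4: 8000 × 0.956 = 7648
Group 5: 2400 × 0.968 + 9600 × 0.668 = 2323 + 6413 = 8736
Giving 2753 / 2892 / 6409 / 7648 / 8736.
[period 2]
Births: 2892 × 0.108 = 312 ; 6409 × 0.255 = 1634 ⇒ total 1946
Group 2: 2753 × 0.964 = 2654
Group 3: 2892 × 0.971 = 2808
Group 4: 6409 × 0.956 = 6127
Group 5: 7648 × 0.968 + 8736 × 0.668 = 7403 + 5836 = 13239
Giving 1946 / 2654 / 2808 / 6127 / 13239.
Scenario B total after 2 periods: 26774
Difference B − A = 26774 − 26312 = 462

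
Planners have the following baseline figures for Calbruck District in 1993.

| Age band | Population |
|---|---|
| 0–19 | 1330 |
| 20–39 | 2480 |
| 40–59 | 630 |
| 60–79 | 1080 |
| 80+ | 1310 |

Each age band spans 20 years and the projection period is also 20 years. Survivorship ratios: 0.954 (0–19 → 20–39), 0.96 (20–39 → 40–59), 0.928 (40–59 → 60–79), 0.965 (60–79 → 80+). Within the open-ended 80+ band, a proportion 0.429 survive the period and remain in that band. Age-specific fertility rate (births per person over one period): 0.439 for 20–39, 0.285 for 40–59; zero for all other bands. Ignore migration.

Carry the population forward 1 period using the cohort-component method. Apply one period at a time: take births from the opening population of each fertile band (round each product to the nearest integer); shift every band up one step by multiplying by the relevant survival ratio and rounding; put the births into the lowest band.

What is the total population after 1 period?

7108

(Bands numbered youngest = 1 to oldest = 5.)
— Period 1 —
Births: 2480 * 0.439 = 1089 ; 630 * 0.285 = 180 ⇒ total 1269
Band 2: 1330 * 0.954 = 1269
Band 3: 2480 * 0.96 = 2381
Band 4: 630 * 0.928 = 585
Band 5: 1080 * 0.965 + 1310 * 0.429 = 1042 + 562 = 1604
Population now: 0–19=1269, 20–39=1269, 40–59=2381, 60–79=585, 80+=1604
Total after period 1: 1269 + 1269 + 2381 + 585 + 1604 = 7108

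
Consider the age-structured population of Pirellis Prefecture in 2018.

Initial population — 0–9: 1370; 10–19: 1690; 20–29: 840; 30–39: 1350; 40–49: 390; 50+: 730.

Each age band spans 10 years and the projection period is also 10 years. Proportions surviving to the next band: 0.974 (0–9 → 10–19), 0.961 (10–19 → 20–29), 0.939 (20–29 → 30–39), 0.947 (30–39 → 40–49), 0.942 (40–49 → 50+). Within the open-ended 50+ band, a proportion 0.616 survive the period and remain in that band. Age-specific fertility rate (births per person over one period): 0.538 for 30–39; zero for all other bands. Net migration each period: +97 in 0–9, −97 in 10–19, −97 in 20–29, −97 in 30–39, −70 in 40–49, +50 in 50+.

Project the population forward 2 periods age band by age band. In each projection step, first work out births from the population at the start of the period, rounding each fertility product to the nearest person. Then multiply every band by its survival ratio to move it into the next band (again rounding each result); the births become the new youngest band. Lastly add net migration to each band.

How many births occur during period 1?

— Period 1 —
Births: 1350 × 0.538 = 726
10–19: 1370 × 0.974 = 1334
20–29: 1690 × 0.961 = 1624
30–39: 840 × 0.939 = 789
40–49: 1350 × 0.947 = 1278
50+: 390 × 0.942 + 730 × 0.616 = 367 + 450 = 817
Net migration: 0–9 + 97 → 823; 10–19 − 97 → 1237; 20–29 − 97 → 1527; 30–39 − 97 → 692; 40–49 − 70 → 1208; 50+ + 50 → 867
Population now: 0–9=823, 10–19=1237, 20–29=1527, 30–39=692, 40–49=1208, 50+=867

726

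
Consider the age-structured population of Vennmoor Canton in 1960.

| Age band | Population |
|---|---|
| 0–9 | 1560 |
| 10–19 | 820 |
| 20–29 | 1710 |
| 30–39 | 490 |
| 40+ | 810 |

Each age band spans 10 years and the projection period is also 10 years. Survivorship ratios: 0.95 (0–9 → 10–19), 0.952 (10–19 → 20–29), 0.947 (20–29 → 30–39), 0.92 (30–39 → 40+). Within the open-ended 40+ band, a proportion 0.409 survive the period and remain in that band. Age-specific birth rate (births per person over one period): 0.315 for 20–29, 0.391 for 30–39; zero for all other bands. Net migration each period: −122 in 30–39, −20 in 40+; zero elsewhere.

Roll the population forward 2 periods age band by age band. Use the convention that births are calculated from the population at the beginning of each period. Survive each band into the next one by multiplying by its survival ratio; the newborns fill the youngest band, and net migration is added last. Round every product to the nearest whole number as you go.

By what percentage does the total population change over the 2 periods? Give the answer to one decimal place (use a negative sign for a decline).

(Bands numbered youngest = 1 to oldest = 5.)
[period 1]
Births: 1710 × 0.315 = 539, 490 × 0.391 = 192 → 731
Band 2: 1560 × 0.95 = 1482
Band 3: 820 × 0.952 = 781
Band 4: 1710 × 0.947 = 1619
Band 5: 490 × 0.92 + 810 × 0.409 = 451 + 331 = 782
Net migration: Band 4 − 122 → 1497; Band 5 − 20 → 762
Population now: 0–9=731, 10–19=1482, 20–29=781, 30–39=1497, 40+=762
[period 2]
Births: 781 × 0.315 = 246, 1497 × 0.391 = 585 → 831
Band 2: 731 × 0.95 = 694
Band 3: 1482 × 0.952 = 1411
Band 4: 781 × 0.947 = 740
Band 5: 1497 × 0.92 + 762 × 0.409 = 1377 + 312 = 1689
Net migration: Band 4 − 122 → 618; Band 5 − 20 → 1669
Population now: 0–9=831, 10–19=694, 20–29=1411, 30–39=618, 40+=1669
Total: 5390 → 5223; change = -167; percentage change = -3.1%

-3.1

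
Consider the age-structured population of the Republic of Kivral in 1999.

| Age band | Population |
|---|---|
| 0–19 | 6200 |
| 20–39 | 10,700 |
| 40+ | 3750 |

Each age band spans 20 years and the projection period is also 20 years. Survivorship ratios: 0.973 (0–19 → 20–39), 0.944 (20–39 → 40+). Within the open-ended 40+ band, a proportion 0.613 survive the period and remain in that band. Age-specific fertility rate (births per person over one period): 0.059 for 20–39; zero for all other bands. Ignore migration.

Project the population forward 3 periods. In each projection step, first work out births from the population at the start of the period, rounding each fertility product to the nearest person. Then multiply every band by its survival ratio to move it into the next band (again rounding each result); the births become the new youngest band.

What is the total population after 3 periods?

Period 1.
Births: 10700 * 0.059 = 631
20–39: 6200 * 0.973 = 6033
40+: 10700 * 0.944 + 3750 * 0.613 = 10101 + 2299 = 12400
Population now: 0–19=631, 20–39=6033, 40+=12400
Period 2.
Births: 6033 * 0.059 = 356
20–39: 631 * 0.973 = 614
40+: 6033 * 0.944 + 12400 * 0.613 = 5695 + 7601 = 13296
Population now: 0–19=356, 20–39=614, 40+=13296
Period 3.
Births: 614 * 0.059 = 36
20–39: 356 * 0.973 = 346
40+: 614 * 0.944 + 13296 * 0.613 = 580 + 8150 = 8730
Population now: 0–19=36, 20–39=346, 40+=8730
Total after period 3: 36 + 346 + 8730 = 9112

9112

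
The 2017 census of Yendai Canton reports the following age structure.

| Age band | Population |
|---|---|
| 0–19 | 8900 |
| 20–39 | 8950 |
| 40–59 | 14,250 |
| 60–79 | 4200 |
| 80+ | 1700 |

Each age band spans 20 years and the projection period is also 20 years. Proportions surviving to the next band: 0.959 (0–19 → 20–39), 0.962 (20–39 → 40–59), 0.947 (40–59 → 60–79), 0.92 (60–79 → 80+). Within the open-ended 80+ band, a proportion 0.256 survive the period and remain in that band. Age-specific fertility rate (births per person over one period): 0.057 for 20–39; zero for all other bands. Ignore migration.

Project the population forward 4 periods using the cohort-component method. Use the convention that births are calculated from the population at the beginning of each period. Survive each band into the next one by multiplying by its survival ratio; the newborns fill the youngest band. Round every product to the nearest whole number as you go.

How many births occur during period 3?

(Bands numbered youngest = 1 to oldest = 5.)
— Period 1 —
Births: 8950 × 0.057 = 510
Band 2: 8900 × 0.959 = 8535
Band 3: 8950 × 0.962 = 8610
Band 4: 14250 × 0.947 = 13495
Band 5: 4200 × 0.92 + 1700 × 0.256 = 3864 + 435 = 4299
Population now: 0–19=510, 20–39=8535, 40–59=8610, 60–79=13495, 80+=4299
— Period 2 —
Births: 8535 × 0.057 = 486
Band 2: 510 × 0.959 = 489
Band 3: 8535 × 0.962 = 8211
Band 4: 8610 × 0.947 = 8154
Band 5: 13495 × 0.92 + 4299 × 0.256 = 12415 + 1101 = 13516
Population now: 0–19=486, 20–39=489, 40–59=8211, 60–79=8154, 80+=13516
— Period 3 —
Births: 489 × 0.057 = 28
Band 2: 486 × 0.959 = 466
Band 3: 489 × 0.962 = 470
Band 4: 8211 × 0.947 = 7776
Band 5: 8154 × 0.92 + 13516 × 0.256 = 7502 + 3460 = 10962
Population now: 0–19=28, 20–39=466, 40–59=470, 60–79=7776, 80+=10962

28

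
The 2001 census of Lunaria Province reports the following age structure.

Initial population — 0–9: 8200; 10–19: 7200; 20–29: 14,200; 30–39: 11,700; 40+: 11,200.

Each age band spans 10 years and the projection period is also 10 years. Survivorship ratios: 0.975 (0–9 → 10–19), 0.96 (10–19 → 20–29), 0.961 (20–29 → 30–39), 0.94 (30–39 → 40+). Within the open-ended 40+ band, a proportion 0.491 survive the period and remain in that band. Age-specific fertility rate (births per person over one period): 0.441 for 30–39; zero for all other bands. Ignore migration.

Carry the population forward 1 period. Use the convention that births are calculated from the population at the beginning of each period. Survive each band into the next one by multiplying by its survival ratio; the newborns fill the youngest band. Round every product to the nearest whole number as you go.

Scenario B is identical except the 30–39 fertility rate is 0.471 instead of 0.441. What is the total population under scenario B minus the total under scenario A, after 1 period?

351

— Period 1 —
Births: 11700 × 0.441 = 5160
10–19: 8200 × 0.975 = 7995
20–29: 7200 × 0.96 = 6912
30–39: 14200 × 0.961 = 13646
40+: 11700 × 0.94 + 11200 × 0.491 = 10998 + 5499 = 16497
Giving 5160 / 7995 / 6912 / 13646 / 16497.
Scenario A total after 1 period: 50210
Scenario B projection —
— Period 1 —
Births: 11700 × 0.471 = 5511
10–19: 8200 × 0.975 = 7995
20–29: 7200 × 0.96 = 6912
30–39: 14200 × 0.961 = 13646
40+: 11700 × 0.94 + 11200 × 0.491 = 10998 + 5499 = 16497
Giving 5511 / 7995 / 6912 / 13646 / 16497.
Scenario B total after 1 period: 50561
Difference B − A = 50561 − 50210 = 351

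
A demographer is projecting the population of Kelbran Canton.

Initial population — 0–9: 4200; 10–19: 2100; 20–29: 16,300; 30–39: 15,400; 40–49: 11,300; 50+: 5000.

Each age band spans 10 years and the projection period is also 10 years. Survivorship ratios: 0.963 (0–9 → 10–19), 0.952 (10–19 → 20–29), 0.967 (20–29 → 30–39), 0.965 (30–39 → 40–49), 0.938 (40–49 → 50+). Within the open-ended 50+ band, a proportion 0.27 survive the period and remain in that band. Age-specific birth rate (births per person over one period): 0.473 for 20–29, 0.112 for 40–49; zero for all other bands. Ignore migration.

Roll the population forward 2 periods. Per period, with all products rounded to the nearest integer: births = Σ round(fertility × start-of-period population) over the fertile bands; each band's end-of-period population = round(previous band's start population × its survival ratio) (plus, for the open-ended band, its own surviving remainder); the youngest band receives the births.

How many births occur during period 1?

8976

Period 1:
Births: 16300 * 0.473 = 7710, 11300 * 0.112 = 1266 → total 8976
10–19: 4200 * 0.963 = 4045
20–29: 2100 * 0.952 = 1999
30–39: 16300 * 0.967 = 15762
40–49: 15400 * 0.965 = 14861
50+: 11300 * 0.938 + 5000 * 0.27 = 10599 + 1350 = 11949
End of period: [8976, 4045, 1999, 15762, 14861, 11949]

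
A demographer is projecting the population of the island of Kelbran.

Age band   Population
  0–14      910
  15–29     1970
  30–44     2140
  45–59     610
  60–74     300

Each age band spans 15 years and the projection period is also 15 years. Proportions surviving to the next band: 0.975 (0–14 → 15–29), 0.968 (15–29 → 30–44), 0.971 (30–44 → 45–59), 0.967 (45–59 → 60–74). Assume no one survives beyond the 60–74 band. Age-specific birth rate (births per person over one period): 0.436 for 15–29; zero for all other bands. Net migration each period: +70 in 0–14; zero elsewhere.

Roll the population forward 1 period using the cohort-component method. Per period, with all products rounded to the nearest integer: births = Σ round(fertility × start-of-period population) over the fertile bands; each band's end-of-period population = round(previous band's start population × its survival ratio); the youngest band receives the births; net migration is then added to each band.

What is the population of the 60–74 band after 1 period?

590

After projecting period 1:
Births: 1970 × 0.436 = 859
15–29: 910 × 0.975 = 887
30–44: 1970 × 0.968 = 1907
45–59: 2140 × 0.971 = 2078
60–74: 610 × 0.967 = 590
Net migration: 0–14 + 70 → 929
Giving 929 / 887 / 1907 / 2078 / 590.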